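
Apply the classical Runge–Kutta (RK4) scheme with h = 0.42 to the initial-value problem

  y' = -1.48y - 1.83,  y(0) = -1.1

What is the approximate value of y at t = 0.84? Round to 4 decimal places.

-1.1970

RK4: k1 = f(t_n, y_n); k2 = f(t_n + h/2, y_n + (h/2)·k1); k3 = f(t_n + h/2, y_n + (h/2)·k2); k4 = f(t_n + h, y_n + h·k3); y_{n+1} = y_n + (h/6)·(k1 + 2k2 + 2k3 + k4).
t=0.000000, y=-1.100000:
  k1 = f(0.000000, -1.100000) = -0.202000
  k2 = f(0.210000, -1.142420) = -0.139218
  k3 = f(0.210000, -1.129236) = -0.158731
  k4 = f(0.420000, -1.166667) = -0.103333
  y ← -1.100000 + (0.42/6)·(k1 + 2k2 + 2k3 + k4) = -1.163086
t=0.420000, y=-1.163086:
  k1 = f(0.420000, -1.163086) = -0.108632
  k2 = f(0.630000, -1.185899) = -0.074869
  k3 = f(0.630000, -1.178809) = -0.085363
  k4 = f(0.840000, -1.198939) = -0.055571
  y ← -1.163086 + (0.42/6)·(k1 + 2k2 + 2k3 + k4) = -1.197013
y(0.84) ≈ -1.1970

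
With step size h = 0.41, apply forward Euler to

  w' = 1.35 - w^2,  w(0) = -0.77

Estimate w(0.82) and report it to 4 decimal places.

Euler: w_{n+1} = w_n + h·f(x_n, w_n).
x=0.000000, w=-0.770000: f=0.757100 → w ← -0.770000 + 0.41·0.757100 = -0.459589
x=0.410000, w=-0.459589: f=1.138778 → w ← -0.459589 + 0.41·1.138778 = 0.007310
w(0.82) ≈ 0.0073

0.0073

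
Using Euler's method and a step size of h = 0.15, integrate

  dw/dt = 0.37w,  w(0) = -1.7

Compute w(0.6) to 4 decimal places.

Euler: w_{n+1} = w_n + h·f(t_n, w_n).
t=0.000000, w=-1.700000: f=-0.629000 → w ← -1.700000 + 0.15·(-0.629000) = -1.794350
t=0.150000, w=-1.794350: f=-0.663909 → w ← -1.794350 + 0.15·(-0.663909) = -1.893936
t=0.300000, w=-1.893936: f=-0.700756 → w ← -1.893936 + 0.15·(-0.700756) = -1.999050
t=0.450000, w=-1.999050: f=-0.739648 → w ← -1.999050 + 0.15·(-0.739648) = -2.109997
w(0.6) ≈ -2.1100

-2.1100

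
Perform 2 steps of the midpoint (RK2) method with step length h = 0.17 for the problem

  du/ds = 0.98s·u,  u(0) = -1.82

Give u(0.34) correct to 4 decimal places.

Midpoint: k1 = f(s_n, u_n); k2 = f(s_n + h/2, u_n + (h/2)·k1); u_{n+1} = u_n + h·k2.
s=0.000000, u=-1.820000:
  k1 = f(0.000000, -1.820000) = 0.000000
  k2 = f(0.085000, -1.820000) = -0.151606
  u ← -1.820000 + 0.17·(-0.151606) = -1.845773
s=0.170000, u=-1.845773:
  k1 = f(0.170000, -1.845773) = -0.307506
  k2 = f(0.255000, -1.871911) = -0.467791
  u ← -1.845773 + 0.17·(-0.467791) = -1.925297
u(0.34) ≈ -1.9253

-1.9253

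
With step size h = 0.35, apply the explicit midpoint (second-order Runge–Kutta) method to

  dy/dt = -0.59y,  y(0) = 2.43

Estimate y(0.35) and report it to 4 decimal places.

1.9800

Midpoint: k1 = f(t_n, y_n); k2 = f(t_n + h/2, y_n + (h/2)·k1); y_{n+1} = y_n + h·k2.
t=0.000000, y=2.430000:
  k1 = f(0.000000, 2.430000) = -1.433700
  k2 = f(0.175000, 2.179102) = -1.285670
  y ← 2.430000 + 0.35·(-1.285670) = 1.980015
y(0.35) ≈ 1.9800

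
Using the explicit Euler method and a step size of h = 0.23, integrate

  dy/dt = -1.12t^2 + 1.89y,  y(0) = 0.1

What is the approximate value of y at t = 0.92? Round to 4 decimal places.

Euler: y_{n+1} = y_n + h·f(t_n, y_n).
t=0.000000, y=0.100000: f=0.189000 → y ← 0.100000 + 0.23·0.189000 = 0.143470
t=0.230000, y=0.143470: f=0.211910 → y ← 0.143470 + 0.23·0.211910 = 0.192209
t=0.460000, y=0.192209: f=0.126284 → y ← 0.192209 + 0.23·0.126284 = 0.221255
t=0.690000, y=0.221255: f=-0.115061 → y ← 0.221255 + 0.23·(-0.115061) = 0.194791
y(0.92) ≈ 0.1948

0.1948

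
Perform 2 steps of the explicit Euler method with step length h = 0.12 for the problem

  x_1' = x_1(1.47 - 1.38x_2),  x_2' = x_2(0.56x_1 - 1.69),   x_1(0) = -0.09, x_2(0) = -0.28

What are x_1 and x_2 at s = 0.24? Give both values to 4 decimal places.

-0.1335, -0.1750

Euler on (x_1,x_2): x_1_{n+1} = x_1_n + h·x_1', x_2_{n+1} = x_2_n + h·x_2'.
0.000000: (-0.090000, -0.280000); f=(-0.167076, 0.487312) → (-0.110049, -0.221523)
0.120000: (-0.110049, -0.221523); f=(-0.195414, 0.388025) → (-0.133499, -0.174960)
(x_1(0.24), x_2(0.24)) ≈ (-0.1335, -0.1750)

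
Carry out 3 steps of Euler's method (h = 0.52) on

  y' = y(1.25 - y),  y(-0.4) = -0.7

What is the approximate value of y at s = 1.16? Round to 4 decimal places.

-11.4130

Euler: y_{n+1} = y_n + h·f(s_n, y_n).
s=-0.400000, y=-0.700000: f=-1.365000 → y ← -0.700000 + 0.52·(-1.365000) = -1.409800
s=0.120000, y=-1.409800: f=-3.749786 → y ← -1.409800 + 0.52·(-3.749786) = -3.359689
s=0.640000, y=-3.359689: f=-15.487119 → y ← -3.359689 + 0.52·(-15.487119) = -11.412991
y(1.16) ≈ -11.4130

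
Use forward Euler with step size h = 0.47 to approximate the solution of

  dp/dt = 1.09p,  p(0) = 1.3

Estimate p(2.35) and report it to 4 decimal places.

10.2833

Euler: p_{n+1} = p_n + h·f(t_n, p_n).
t=0.000000, p=1.300000: f=1.417000 → p ← 1.300000 + 0.47·1.417000 = 1.965990
t=0.470000, p=1.965990: f=2.142929 → p ← 1.965990 + 0.47·2.142929 = 2.973167
t=0.940000, p=2.973167: f=3.240752 → p ← 2.973167 + 0.47·3.240752 = 4.496320
t=1.410000, p=4.496320: f=4.900989 → p ← 4.496320 + 0.47·4.900989 = 6.799785
t=1.880000, p=6.799785: f=7.411765 → p ← 6.799785 + 0.47·7.411765 = 10.283314
p(2.35) ≈ 10.2833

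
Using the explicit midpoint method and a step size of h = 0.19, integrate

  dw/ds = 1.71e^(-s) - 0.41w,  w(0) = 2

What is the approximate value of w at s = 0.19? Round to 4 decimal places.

Midpoint: k1 = f(s_n, w_n); k2 = f(s_n + h/2, w_n + (h/2)·k1); w_{n+1} = w_n + h·k2.
s=0.000000, w=2.000000:
  k1 = f(0.000000, 2.000000) = 0.890000
  k2 = f(0.095000, 2.084550) = 0.700362
  w ← 2.000000 + 0.19·0.700362 = 2.133069
w(0.19) ≈ 2.1331

2.1331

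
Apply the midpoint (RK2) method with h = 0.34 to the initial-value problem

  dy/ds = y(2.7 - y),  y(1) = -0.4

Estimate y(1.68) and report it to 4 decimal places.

Midpoint: k1 = f(s_n, y_n); k2 = f(s_n + h/2, y_n + (h/2)·k1); y_{n+1} = y_n + h·k2.
s=1.000000, y=-0.400000:
  k1 = f(1.000000, -0.400000) = -1.240000
  k2 = f(1.170000, -0.610800) = -2.022237
  y ← -0.400000 + 0.34·(-2.022237) = -1.087560
s=1.340000, y=-1.087560:
  k1 = f(1.340000, -1.087560) = -4.119201
  k2 = f(1.510000, -1.787825) = -8.023443
  y ← -1.087560 + 0.34·(-8.023443) = -3.815531
y(1.68) ≈ -3.8155

-3.8155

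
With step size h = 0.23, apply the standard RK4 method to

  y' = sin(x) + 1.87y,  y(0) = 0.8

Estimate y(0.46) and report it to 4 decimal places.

RK4: k1 = f(x_n, y_n); k2 = f(x_n + h/2, y_n + (h/2)·k1); k3 = f(x_n + h/2, y_n + (h/2)·k2); k4 = f(x_n + h, y_n + h·k3); y_{n+1} = y_n + (h/6)·(k1 + 2k2 + 2k3 + k4).
x=0.000000, y=0.800000:
  k1 = f(0.000000, 0.800000) = 1.496000
  k2 = f(0.115000, 0.972040) = 1.932461
  k3 = f(0.115000, 1.022233) = 2.026323
  k4 = f(0.230000, 1.266054) = 2.595499
  y ← 0.800000 + (0.23/6)·(k1 + 2k2 + 2k3 + k4) = 1.260348
x=0.230000, y=1.260348:
  k1 = f(0.230000, 1.260348) = 2.584827
  k2 = f(0.345000, 1.557603) = 3.250914
  k3 = f(0.345000, 1.634203) = 3.394156
  k4 = f(0.460000, 2.041003) = 4.260624
  y ← 1.260348 + (0.23/6)·(k1 + 2k2 + 2k3 + k4) = 2.032212
y(0.46) ≈ 2.0322

2.0322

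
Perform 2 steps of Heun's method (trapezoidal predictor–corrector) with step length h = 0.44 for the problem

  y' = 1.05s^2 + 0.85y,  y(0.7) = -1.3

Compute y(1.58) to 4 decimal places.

Heun: k1 = f(s_n, y_n); k2 = f(s_n + h, y_n + h·k1); y_{n+1} = y_n + (h/2)·(k1 + k2).
s=0.700000, y=-1.300000:
  k1 = f(0.700000, -1.300000) = -0.590500
  k2 = f(1.140000, -1.559820) = 0.038733
  y ← -1.300000 + (0.44/2)·(-0.590500 + 0.038733) = -1.421389
s=1.140000, y=-1.421389:
  k1 = f(1.140000, -1.421389) = 0.156400
  k2 = f(1.580000, -1.352573) = 1.471533
  y ← -1.421389 + (0.44/2)·(0.156400 + 1.471533) = -1.063244
y(1.58) ≈ -1.0632

-1.0632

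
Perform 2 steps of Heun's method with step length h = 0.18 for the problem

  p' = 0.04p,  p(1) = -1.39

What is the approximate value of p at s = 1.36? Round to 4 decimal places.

Heun: k1 = f(s_n, p_n); k2 = f(s_n + h, p_n + h·k1); p_{n+1} = p_n + (h/2)·(k1 + k2).
s=1.000000, p=-1.390000:
  k1 = f(1.000000, -1.390000) = -0.055600
  k2 = f(1.180000, -1.400008) = -0.056000
  p ← -1.390000 + (0.18/2)·(-0.055600 + (-0.056000)) = -1.400044
s=1.180000, p=-1.400044:
  k1 = f(1.180000, -1.400044) = -0.056002
  k2 = f(1.360000, -1.410124) = -0.056405
  p ← -1.400044 + (0.18/2)·(-0.056002 + (-0.056405)) = -1.410161
p(1.36) ≈ -1.4102

-1.4102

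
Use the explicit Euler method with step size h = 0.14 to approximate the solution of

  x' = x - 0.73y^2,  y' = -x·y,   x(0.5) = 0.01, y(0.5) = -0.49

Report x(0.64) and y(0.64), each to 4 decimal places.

Euler on (x,y): x_{n+1} = x_n + h·x', y_{n+1} = y_n + h·y'.
0.500000: (0.010000, -0.490000); f=(-0.165273, 0.004900) → (-0.013138, -0.489314)
(x(0.64), y(0.64)) ≈ (-0.0131, -0.4893)

-0.0131, -0.4893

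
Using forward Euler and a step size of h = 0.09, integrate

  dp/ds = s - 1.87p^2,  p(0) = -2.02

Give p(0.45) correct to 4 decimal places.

Euler: p_{n+1} = p_n + h·f(s_n, p_n).
s=0.000000, p=-2.020000: f=-7.630348 → p ← -2.020000 + 0.09·(-7.630348) = -2.706731
s=0.090000, p=-2.706731: f=-13.610358 → p ← -2.706731 + 0.09·(-13.610358) = -3.931664
s=0.180000, p=-3.931664: f=-28.726419 → p ← -3.931664 + 0.09·(-28.726419) = -6.517041
s=0.270000, p=-6.517041: f=-79.152314 → p ← -6.517041 + 0.09·(-79.152314) = -13.640749
s=0.360000, p=-13.640749: f=-347.590986 → p ← -13.640749 + 0.09·(-347.590986) = -44.923938
p(0.45) ≈ -44.9239

-44.9239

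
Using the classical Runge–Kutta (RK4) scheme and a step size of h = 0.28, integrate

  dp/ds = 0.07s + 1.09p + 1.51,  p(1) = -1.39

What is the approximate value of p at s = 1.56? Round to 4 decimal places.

RK4: k1 = f(s_n, p_n); k2 = f(s_n + h/2, p_n + (h/2)·k1); k3 = f(s_n + h/2, p_n + (h/2)·k2); k4 = f(s_n + h, p_n + h·k3); p_{n+1} = p_n + (h/6)·(k1 + 2k2 + 2k3 + k4).
s=1.000000, p=-1.390000:
  k1 = f(1.000000, -1.390000) = 0.064900
  k2 = f(1.140000, -1.380914) = 0.084604
  k3 = f(1.140000, -1.378155) = 0.087611
  k4 = f(1.280000, -1.365469) = 0.111239
  p ← -1.390000 + (0.28/6)·(k1 + 2k2 + 2k3 + k4) = -1.365707
s=1.280000, p=-1.365707:
  k1 = f(1.280000, -1.365707) = 0.110980
  k2 = f(1.420000, -1.350170) = 0.137715
  k3 = f(1.420000, -1.346427) = 0.141795
  k4 = f(1.560000, -1.326004) = 0.173855
  p ← -1.365707 + (0.28/6)·(k1 + 2k2 + 2k3 + k4) = -1.326327
p(1.56) ≈ -1.3263

-1.3263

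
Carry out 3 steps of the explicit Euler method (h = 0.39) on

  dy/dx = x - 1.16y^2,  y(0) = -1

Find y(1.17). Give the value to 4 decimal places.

Euler: y_{n+1} = y_n + h·f(x_n, y_n).
x=0.000000, y=-1.000000: f=-1.160000 → y ← -1.000000 + 0.39·(-1.160000) = -1.452400
x=0.390000, y=-1.452400: f=-2.056980 → y ← -1.452400 + 0.39·(-2.056980) = -2.254622
x=0.780000, y=-2.254622: f=-5.116653 → y ← -2.254622 + 0.39·(-5.116653) = -4.250117
y(1.17) ≈ -4.2501

-4.2501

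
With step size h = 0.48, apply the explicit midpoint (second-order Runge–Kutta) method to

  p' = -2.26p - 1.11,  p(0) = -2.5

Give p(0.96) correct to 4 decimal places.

Midpoint: k1 = f(x_n, p_n); k2 = f(x_n + h/2, p_n + (h/2)·k1); p_{n+1} = p_n + h·k2.
x=0.000000, p=-2.500000:
  k1 = f(0.000000, -2.500000) = 4.540000
  k2 = f(0.240000, -1.410400) = 2.077504
  p ← -2.500000 + 0.48·2.077504 = -1.502798
x=0.480000, p=-1.502798:
  k1 = f(0.480000, -1.502798) = 2.286324
  k2 = f(0.720000, -0.954080) = 1.046222
  p ← -1.502798 + 0.48·1.046222 = -1.000612
p(0.96) ≈ -1.0006

-1.0006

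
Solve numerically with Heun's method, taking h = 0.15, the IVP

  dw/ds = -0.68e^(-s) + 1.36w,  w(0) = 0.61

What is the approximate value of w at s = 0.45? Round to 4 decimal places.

0.7738

Heun: k1 = f(s_n, w_n); k2 = f(s_n + h, w_n + h·k1); w_{n+1} = w_n + (h/2)·(k1 + k2).
s=0.000000, w=0.610000:
  k1 = f(0.000000, 0.610000) = 0.149600
  k2 = f(0.150000, 0.632440) = 0.274837
  w ← 0.610000 + (0.15/2)·(0.149600 + 0.274837) = 0.641833
s=0.150000, w=0.641833:
  k1 = f(0.150000, 0.641833) = 0.287611
  k2 = f(0.300000, 0.684974) = 0.427809
  w ← 0.641833 + (0.15/2)·(0.287611 + 0.427809) = 0.695489
s=0.300000, w=0.695489:
  k1 = f(0.300000, 0.695489) = 0.442109
  k2 = f(0.450000, 0.761806) = 0.602469
  w ← 0.695489 + (0.15/2)·(0.442109 + 0.602469) = 0.773833
w(0.45) ≈ 0.7738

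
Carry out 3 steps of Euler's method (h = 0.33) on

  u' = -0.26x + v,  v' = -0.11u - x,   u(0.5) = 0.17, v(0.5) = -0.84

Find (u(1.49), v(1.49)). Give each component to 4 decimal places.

-1.0768, -1.6423

Euler on (u,v): u_{n+1} = u_n + h·u', v_{n+1} = v_n + h·v'.
0.500000: (0.170000, -0.840000); f=(-0.970000, -0.518700) → (-0.150100, -1.011171)
0.830000: (-0.150100, -1.011171); f=(-1.226971, -0.813489) → (-0.555000, -1.279622)
1.160000: (-0.555000, -1.279622); f=(-1.581222, -1.098950) → (-1.076804, -1.642276)
(u(1.49), v(1.49)) ≈ (-1.0768, -1.6423)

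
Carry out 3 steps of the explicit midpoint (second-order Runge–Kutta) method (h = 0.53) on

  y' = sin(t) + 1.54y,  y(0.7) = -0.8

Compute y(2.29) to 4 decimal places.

Midpoint: k1 = f(t_n, y_n); k2 = f(t_n + h/2, y_n + (h/2)·k1); y_{n+1} = y_n + h·k2.
t=0.700000, y=-0.800000:
  k1 = f(0.700000, -0.800000) = -0.587782
  k2 = f(0.965000, -0.955762) = -0.649825
  y ← -0.800000 + 0.53·(-0.649825) = -1.144407
t=1.230000, y=-1.144407:
  k1 = f(1.230000, -1.144407) = -0.819898
  k2 = f(1.495000, -1.361680) = -1.099859
  y ← -1.144407 + 0.53·(-1.099859) = -1.727332
t=1.760000, y=-1.727332:
  k1 = f(1.760000, -1.727332) = -1.677938
  k2 = f(2.025000, -2.171986) = -2.446248
  y ← -1.727332 + 0.53·(-2.446248) = -3.023844
y(2.29) ≈ -3.0238

-3.0238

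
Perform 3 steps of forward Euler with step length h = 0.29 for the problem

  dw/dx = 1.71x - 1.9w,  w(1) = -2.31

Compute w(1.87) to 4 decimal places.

Euler: w_{n+1} = w_n + h·f(x_n, w_n).
x=1.000000, w=-2.310000: f=6.099000 → w ← -2.310000 + 0.29·6.099000 = -0.541290
x=1.290000, w=-0.541290: f=3.234351 → w ← -0.541290 + 0.29·3.234351 = 0.396672
x=1.580000, w=0.396672: f=1.948124 → w ← 0.396672 + 0.29·1.948124 = 0.961628
w(1.87) ≈ 0.9616

0.9616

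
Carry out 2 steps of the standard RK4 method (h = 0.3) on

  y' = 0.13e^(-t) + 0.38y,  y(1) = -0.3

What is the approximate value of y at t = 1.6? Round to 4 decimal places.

-0.3523

RK4: k1 = f(t_n, y_n); k2 = f(t_n + h/2, y_n + (h/2)·k1); k3 = f(t_n + h/2, y_n + (h/2)·k2); k4 = f(t_n + h, y_n + h·k3); y_{n+1} = y_n + (h/6)·(k1 + 2k2 + 2k3 + k4).
t=1.000000, y=-0.300000:
  k1 = f(1.000000, -0.300000) = -0.066176
  k2 = f(1.150000, -0.309926) = -0.076609
  k3 = f(1.150000, -0.311491) = -0.077204
  k4 = f(1.300000, -0.323161) = -0.087372
  y ← -0.300000 + (0.3/6)·(k1 + 2k2 + 2k3 + k4) = -0.323059
t=1.300000, y=-0.323059:
  k1 = f(1.300000, -0.323059) = -0.087333
  k2 = f(1.450000, -0.336159) = -0.097246
  k3 = f(1.450000, -0.337646) = -0.097811
  k4 = f(1.600000, -0.352402) = -0.107666
  y ← -0.323059 + (0.3/6)·(k1 + 2k2 + 2k3 + k4) = -0.352314
y(1.6) ≈ -0.3523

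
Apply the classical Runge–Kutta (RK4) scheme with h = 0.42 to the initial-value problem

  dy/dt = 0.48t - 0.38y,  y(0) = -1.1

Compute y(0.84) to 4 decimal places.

-0.6467

RK4: k1 = f(t_n, y_n); k2 = f(t_n + h/2, y_n + (h/2)·k1); k3 = f(t_n + h/2, y_n + (h/2)·k2); k4 = f(t_n + h, y_n + h·k3); y_{n+1} = y_n + (h/6)·(k1 + 2k2 + 2k3 + k4).
t=0.000000, y=-1.100000:
  k1 = f(0.000000, -1.100000) = 0.418000
  k2 = f(0.210000, -1.012220) = 0.485444
  k3 = f(0.210000, -0.998057) = 0.480062
  k4 = f(0.420000, -0.898374) = 0.542982
  y ← -1.100000 + (0.42/6)·(k1 + 2k2 + 2k3 + k4) = -0.897561
t=0.420000, y=-0.897561:
  k1 = f(0.420000, -0.897561) = 0.542673
  k2 = f(0.630000, -0.783599) = 0.600168
  k3 = f(0.630000, -0.771525) = 0.595580
  k4 = f(0.840000, -0.647417) = 0.649218
  y ← -0.897561 + (0.42/6)·(k1 + 2k2 + 2k3 + k4) = -0.646723
y(0.84) ≈ -0.6467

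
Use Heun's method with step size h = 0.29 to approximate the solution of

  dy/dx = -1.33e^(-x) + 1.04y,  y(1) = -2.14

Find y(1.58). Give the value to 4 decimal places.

-4.1880

Heun: k1 = f(x_n, y_n); k2 = f(x_n + h, y_n + h·k1); y_{n+1} = y_n + (h/2)·(k1 + k2).
x=1.000000, y=-2.140000:
  k1 = f(1.000000, -2.140000) = -2.714880
  k2 = f(1.290000, -2.927315) = -3.410518
  y ← -2.140000 + (0.29/2)·(-2.714880 + (-3.410518)) = -3.028183
x=1.290000, y=-3.028183:
  k1 = f(1.290000, -3.028183) = -3.515420
  k2 = f(1.580000, -4.047654) = -4.483508
  y ← -3.028183 + (0.29/2)·(-3.515420 + (-4.483508)) = -4.188027
y(1.58) ≈ -4.1880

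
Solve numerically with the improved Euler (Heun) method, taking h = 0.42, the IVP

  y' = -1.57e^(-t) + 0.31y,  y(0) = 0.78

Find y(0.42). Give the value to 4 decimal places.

0.2989

Heun: k1 = f(t_n, y_n); k2 = f(t_n + h, y_n + h·k1); y_{n+1} = y_n + (h/2)·(k1 + k2).
t=0.000000, y=0.780000:
  k1 = f(0.000000, 0.780000) = -1.328200
  k2 = f(0.420000, 0.222156) = -0.962695
  y ← 0.780000 + (0.42/2)·(-1.328200 + (-0.962695)) = 0.298912
y(0.42) ≈ 0.2989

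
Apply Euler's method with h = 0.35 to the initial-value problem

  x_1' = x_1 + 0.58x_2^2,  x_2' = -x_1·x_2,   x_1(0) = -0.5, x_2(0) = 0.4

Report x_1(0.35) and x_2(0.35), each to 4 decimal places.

-0.6425, 0.4700

Euler on (x_1,x_2): x_1_{n+1} = x_1_n + h·x_1', x_2_{n+1} = x_2_n + h·x_2'.
0.000000: (-0.500000, 0.400000); f=(-0.407200, 0.200000) → (-0.642520, 0.470000)
(x_1(0.35), x_2(0.35)) ≈ (-0.6425, 0.4700)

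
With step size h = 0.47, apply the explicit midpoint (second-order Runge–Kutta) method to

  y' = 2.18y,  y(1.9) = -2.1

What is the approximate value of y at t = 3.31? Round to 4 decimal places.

-34.8005

Midpoint: k1 = f(t_n, y_n); k2 = f(t_n + h/2, y_n + (h/2)·k1); y_{n+1} = y_n + h·k2.
t=1.900000, y=-2.100000:
  k1 = f(1.900000, -2.100000) = -4.578000
  k2 = f(2.135000, -3.175830) = -6.923309
  y ← -2.100000 + 0.47·(-6.923309) = -5.353955
t=2.370000, y=-5.353955:
  k1 = f(2.370000, -5.353955) = -11.671623
  k2 = f(2.605000, -8.096787) = -17.650995
  y ← -5.353955 + 0.47·(-17.650995) = -13.649923
t=2.840000, y=-13.649923:
  k1 = f(2.840000, -13.649923) = -29.756832
  k2 = f(3.075000, -20.642779) = -45.001258
  y ← -13.649923 + 0.47·(-45.001258) = -34.800514
y(3.31) ≈ -34.8005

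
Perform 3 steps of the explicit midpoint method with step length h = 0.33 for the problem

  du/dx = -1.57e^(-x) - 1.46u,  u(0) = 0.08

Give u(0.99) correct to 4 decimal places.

Midpoint: k1 = f(x_n, u_n); k2 = f(x_n + h/2, u_n + (h/2)·k1); u_{n+1} = u_n + h·k2.
x=0.000000, u=0.080000:
  k1 = f(0.000000, 0.080000) = -1.686800
  k2 = f(0.165000, -0.198322) = -1.041643
  u ← 0.080000 + 0.33·(-1.041643) = -0.263742
x=0.330000, u=-0.263742:
  k1 = f(0.330000, -0.263742) = -0.743647
  k2 = f(0.495000, -0.386444) = -0.392818
  u ← -0.263742 + 0.33·(-0.392818) = -0.393372
x=0.660000, u=-0.393372:
  k1 = f(0.660000, -0.393372) = -0.237133
  k2 = f(0.825000, -0.432499) = -0.056580
  u ← -0.393372 + 0.33·(-0.056580) = -0.412044
u(0.99) ≈ -0.4120

-0.4120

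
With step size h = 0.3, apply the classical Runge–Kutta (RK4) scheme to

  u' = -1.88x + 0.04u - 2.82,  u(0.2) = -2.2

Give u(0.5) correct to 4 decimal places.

-3.2761

RK4: k1 = f(x_n, u_n); k2 = f(x_n + h/2, u_n + (h/2)·k1); k3 = f(x_n + h/2, u_n + (h/2)·k2); k4 = f(x_n + h, u_n + h·k3); u_{n+1} = u_n + (h/6)·(k1 + 2k2 + 2k3 + k4).
x=0.200000, u=-2.200000:
  k1 = f(0.200000, -2.200000) = -3.284000
  k2 = f(0.350000, -2.692600) = -3.585704
  k3 = f(0.350000, -2.737856) = -3.587514
  k4 = f(0.500000, -3.276254) = -3.891050
  u ← -2.200000 + (0.3/6)·(k1 + 2k2 + 2k3 + k4) = -3.276074
u(0.5) ≈ -3.2761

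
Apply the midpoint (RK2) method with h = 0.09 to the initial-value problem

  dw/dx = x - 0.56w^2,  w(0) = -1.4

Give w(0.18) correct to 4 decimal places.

Midpoint: k1 = f(x_n, w_n); k2 = f(x_n + h/2, w_n + (h/2)·k1); w_{n+1} = w_n + h·k2.
x=0.000000, w=-1.400000:
  k1 = f(0.000000, -1.400000) = -1.097600
  k2 = f(0.045000, -1.449392) = -1.131413
  w ← -1.400000 + 0.09·(-1.131413) = -1.501827
x=0.090000, w=-1.501827:
  k1 = f(0.090000, -1.501827) = -1.173071
  k2 = f(0.135000, -1.554615) = -1.218424
  w ← -1.501827 + 0.09·(-1.218424) = -1.611485
w(0.18) ≈ -1.6115

-1.6115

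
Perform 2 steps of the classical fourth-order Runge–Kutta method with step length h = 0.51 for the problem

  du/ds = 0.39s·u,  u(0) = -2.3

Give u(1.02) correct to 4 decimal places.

RK4: k1 = f(s_n, u_n); k2 = f(s_n + h/2, u_n + (h/2)·k1); k3 = f(s_n + h/2, u_n + (h/2)·k2); k4 = f(s_n + h, u_n + h·k3); u_{n+1} = u_n + (h/6)·(k1 + 2k2 + 2k3 + k4).
s=0.000000, u=-2.300000:
  k1 = f(0.000000, -2.300000) = 0.000000
  k2 = f(0.255000, -2.300000) = -0.228735
  k3 = f(0.255000, -2.358327) = -0.234536
  k4 = f(0.510000, -2.419613) = -0.481261
  u ← -2.300000 + (0.51/6)·(k1 + 2k2 + 2k3 + k4) = -2.419663
s=0.510000, u=-2.419663:
  k1 = f(0.510000, -2.419663) = -0.481271
  k2 = f(0.765000, -2.542387) = -0.758521
  k3 = f(0.765000, -2.613086) = -0.779614
  k4 = f(1.020000, -2.817266) = -1.120709
  u ← -2.419663 + (0.51/6)·(k1 + 2k2 + 2k3 + k4) = -2.817315
u(1.02) ≈ -2.8173

-2.8173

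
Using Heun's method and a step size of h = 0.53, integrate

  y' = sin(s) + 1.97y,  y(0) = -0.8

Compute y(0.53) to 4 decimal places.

-1.9374

Heun: k1 = f(s_n, y_n); k2 = f(s_n + h, y_n + h·k1); y_{n+1} = y_n + (h/2)·(k1 + k2).
s=0.000000, y=-0.800000:
  k1 = f(0.000000, -0.800000) = -1.576000
  k2 = f(0.530000, -1.635280) = -2.715968
  y ← -0.800000 + (0.53/2)·(-1.576000 + (-2.715968)) = -1.937372
y(0.53) ≈ -1.9374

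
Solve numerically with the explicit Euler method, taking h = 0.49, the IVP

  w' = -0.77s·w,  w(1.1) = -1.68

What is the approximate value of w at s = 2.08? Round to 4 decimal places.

-0.3932

Euler: w_{n+1} = w_n + h·f(s_n, w_n).
s=1.100000, w=-1.680000: f=1.422960 → w ← -1.680000 + 0.49·1.422960 = -0.982750
s=1.590000, w=-0.982750: f=1.203180 → w ← -0.982750 + 0.49·1.203180 = -0.393191
w(2.08) ≈ -0.3932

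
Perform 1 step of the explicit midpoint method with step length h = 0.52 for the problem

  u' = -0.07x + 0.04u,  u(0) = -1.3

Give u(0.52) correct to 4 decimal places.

Midpoint: k1 = f(x_n, u_n); k2 = f(x_n + h/2, u_n + (h/2)·k1); u_{n+1} = u_n + h·k2.
x=0.000000, u=-1.300000:
  k1 = f(0.000000, -1.300000) = -0.052000
  k2 = f(0.260000, -1.313520) = -0.070741
  u ← -1.300000 + 0.52·(-0.070741) = -1.336785
u(0.52) ≈ -1.3368

-1.3368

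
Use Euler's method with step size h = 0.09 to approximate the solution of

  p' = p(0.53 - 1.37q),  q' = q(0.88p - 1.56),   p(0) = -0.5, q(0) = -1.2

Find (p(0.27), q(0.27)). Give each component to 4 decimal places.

-0.8011, -0.6428

Euler on (p,q): p_{n+1} = p_n + h·p', q_{n+1} = q_n + h·q'.
0.000000: (-0.500000, -1.200000); f=(-1.087000, 2.400000) → (-0.597830, -0.984000)
0.090000: (-0.597830, -0.984000); f=(-1.122773, 2.052713) → (-0.698880, -0.799256)
0.180000: (-0.698880, -0.799256); f=(-1.135666, 1.738393) → (-0.801089, -0.642800)
(p(0.27), q(0.27)) ≈ (-0.8011, -0.6428)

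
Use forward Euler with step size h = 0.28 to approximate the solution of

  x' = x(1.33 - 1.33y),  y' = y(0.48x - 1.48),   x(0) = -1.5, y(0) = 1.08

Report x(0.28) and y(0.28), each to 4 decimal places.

Euler on (x,y): x_{n+1} = x_n + h·x', y_{n+1} = y_n + h·y'.
0.000000: (-1.500000, 1.080000); f=(0.159600, -2.376000) → (-1.455312, 0.414720)
(x(0.28), y(0.28)) ≈ (-1.4553, 0.4147)

-1.4553, 0.4147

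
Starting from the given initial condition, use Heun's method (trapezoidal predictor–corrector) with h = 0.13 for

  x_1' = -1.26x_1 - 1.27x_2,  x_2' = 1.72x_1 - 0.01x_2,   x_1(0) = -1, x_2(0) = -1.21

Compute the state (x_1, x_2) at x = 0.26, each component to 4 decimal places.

-0.3278, -1.4967

Heun on (x_1,x_2): k1 = f(x_n, state_n); k2 = f(x_n + h, state_n + h·k1); state_{n+1} = state_n + (h/2)·(k1 + k2).
0.000000: (-1.000000, -1.210000)
  k1 = (2.796700, -1.707900)
  predictor → (-0.636429, -1.432027)
  k2 = (2.620575, -1.080338)
  → (-0.647877, -1.391235)
0.130000: (-0.647877, -1.391235)
  k1 = (2.583194, -1.100436)
  predictor → (-0.312062, -1.534292)
  k2 = (2.341749, -0.521404)
  → (-0.327756, -1.496655)
(x_1(0.26), x_2(0.26)) ≈ (-0.3278, -1.4967)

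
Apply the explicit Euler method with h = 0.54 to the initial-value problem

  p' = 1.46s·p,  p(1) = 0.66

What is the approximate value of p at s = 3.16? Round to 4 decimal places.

21.1501

Euler: p_{n+1} = p_n + h·f(s_n, p_n).
s=1.000000, p=0.660000: f=0.963600 → p ← 0.660000 + 0.54·0.963600 = 1.180344
s=1.540000, p=1.180344: f=2.653885 → p ← 1.180344 + 0.54·2.653885 = 2.613442
s=2.080000, p=2.613442: f=7.936501 → p ← 2.613442 + 0.54·7.936501 = 6.899153
s=2.620000, p=6.899153: f=26.390639 → p ← 6.899153 + 0.54·26.390639 = 21.150098
p(3.16) ≈ 21.1501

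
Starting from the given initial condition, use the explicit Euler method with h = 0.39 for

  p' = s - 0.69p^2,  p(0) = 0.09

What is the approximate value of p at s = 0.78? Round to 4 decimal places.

Euler: p_{n+1} = p_n + h·f(s_n, p_n).
s=0.000000, p=0.090000: f=-0.005589 → p ← 0.090000 + 0.39·(-0.005589) = 0.087820
s=0.390000, p=0.087820: f=0.384678 → p ← 0.087820 + 0.39·0.384678 = 0.237845
p(0.78) ≈ 0.2378

0.2378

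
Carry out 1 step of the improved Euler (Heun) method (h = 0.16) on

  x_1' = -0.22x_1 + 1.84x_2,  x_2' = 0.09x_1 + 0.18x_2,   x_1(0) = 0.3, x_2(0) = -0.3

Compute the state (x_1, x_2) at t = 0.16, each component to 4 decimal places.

Heun on (x_1,x_2): k1 = f(t_n, state_n); k2 = f(t_n + h, state_n + h·k1); state_{n+1} = state_n + (h/2)·(k1 + k2).
0.000000: (0.300000, -0.300000)
  k1 = (-0.618000, -0.027000)
  predictor → (0.201120, -0.304320)
  k2 = (-0.604195, -0.036677)
  → (0.202224, -0.305094)
(x_1(0.16), x_2(0.16)) ≈ (0.2022, -0.3051)

0.2022, -0.3051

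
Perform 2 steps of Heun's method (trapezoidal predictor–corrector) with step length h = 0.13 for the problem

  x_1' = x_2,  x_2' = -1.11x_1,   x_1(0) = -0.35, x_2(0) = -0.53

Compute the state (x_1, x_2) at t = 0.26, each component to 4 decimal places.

-0.4734, -0.4101

Heun on (x_1,x_2): k1 = f(t_n, state_n); k2 = f(t_n + h, state_n + h·k1); state_{n+1} = state_n + (h/2)·(k1 + k2).
0.000000: (-0.350000, -0.530000)
  k1 = (-0.530000, 0.388500)
  predictor → (-0.418900, -0.479495)
  k2 = (-0.479495, 0.464979)
  → (-0.415617, -0.474524)
0.130000: (-0.415617, -0.474524)
  k1 = (-0.474524, 0.461335)
  predictor → (-0.477305, -0.414550)
  k2 = (-0.414550, 0.529809)
  → (-0.473407, -0.410100)
(x_1(0.26), x_2(0.26)) ≈ (-0.4734, -0.4101)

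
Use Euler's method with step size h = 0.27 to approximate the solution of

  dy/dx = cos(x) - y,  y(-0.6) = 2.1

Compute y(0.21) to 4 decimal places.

Euler: y_{n+1} = y_n + h·f(x_n, y_n).
x=-0.600000, y=2.100000: f=-1.274664 → y ← 2.100000 + 0.27·(-1.274664) = 1.755841
x=-0.330000, y=1.755841: f=-0.809798 → y ← 1.755841 + 0.27·(-0.809798) = 1.537195
x=-0.060000, y=1.537195: f=-0.538995 → y ← 1.537195 + 0.27·(-0.538995) = 1.391667
y(0.21) ≈ 1.3917

1.3917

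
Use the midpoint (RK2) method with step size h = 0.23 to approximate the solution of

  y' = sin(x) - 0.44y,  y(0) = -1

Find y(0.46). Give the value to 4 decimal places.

Midpoint: k1 = f(x_n, y_n); k2 = f(x_n + h/2, y_n + (h/2)·k1); y_{n+1} = y_n + h·k2.
x=0.000000, y=-1.000000:
  k1 = f(0.000000, -1.000000) = 0.440000
  k2 = f(0.115000, -0.949400) = 0.532483
  y ← -1.000000 + 0.23·0.532483 = -0.877529
x=0.230000, y=-0.877529:
  k1 = f(0.230000, -0.877529) = 0.614090
  k2 = f(0.345000, -0.806909) = 0.693236
  y ← -0.877529 + 0.23·0.693236 = -0.718085
y(0.46) ≈ -0.7181

-0.7181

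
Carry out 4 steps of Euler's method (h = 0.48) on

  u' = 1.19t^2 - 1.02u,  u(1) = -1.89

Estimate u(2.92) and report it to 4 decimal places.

Euler: u_{n+1} = u_n + h·f(t_n, u_n).
t=1.000000, u=-1.890000: f=3.117800 → u ← -1.890000 + 0.48·3.117800 = -0.393456
t=1.480000, u=-0.393456: f=3.007901 → u ← -0.393456 + 0.48·3.007901 = 1.050337
t=1.960000, u=1.050337: f=3.500161 → u ← 1.050337 + 0.48·3.500161 = 2.730414
t=2.440000, u=2.730414: f=4.299762 → u ← 2.730414 + 0.48·4.299762 = 4.794299
u(2.92) ≈ 4.7943

4.7943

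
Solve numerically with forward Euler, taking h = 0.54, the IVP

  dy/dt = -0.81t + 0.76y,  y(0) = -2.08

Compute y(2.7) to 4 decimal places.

-15.1550

Euler: y_{n+1} = y_n + h·f(t_n, y_n).
t=0.000000, y=-2.080000: f=-1.580800 → y ← -2.080000 + 0.54·(-1.580800) = -2.933632
t=0.540000, y=-2.933632: f=-2.666960 → y ← -2.933632 + 0.54·(-2.666960) = -4.373791
t=1.080000, y=-4.373791: f=-4.198881 → y ← -4.373791 + 0.54·(-4.198881) = -6.641186
t=1.620000, y=-6.641186: f=-6.359502 → y ← -6.641186 + 0.54·(-6.359502) = -10.075317
t=2.160000, y=-10.075317: f=-9.406841 → y ← -10.075317 + 0.54·(-9.406841) = -15.155011
y(2.7) ≈ -15.1550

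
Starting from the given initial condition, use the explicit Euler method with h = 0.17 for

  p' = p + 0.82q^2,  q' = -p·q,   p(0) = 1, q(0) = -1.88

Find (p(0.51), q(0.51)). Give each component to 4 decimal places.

Euler on (p,q): p_{n+1} = p_n + h·p', q_{n+1} = q_n + h·q'.
0.000000: (1.000000, -1.880000); f=(3.898208, 1.880000) → (1.662695, -1.560400)
0.170000: (1.662695, -1.560400); f=(3.659271, 2.594470) → (2.284771, -1.119340)
0.340000: (2.284771, -1.119340); f=(3.312168, 2.557436) → (2.847840, -0.684576)
(p(0.51), q(0.51)) ≈ (2.8478, -0.6846)

2.8478, -0.6846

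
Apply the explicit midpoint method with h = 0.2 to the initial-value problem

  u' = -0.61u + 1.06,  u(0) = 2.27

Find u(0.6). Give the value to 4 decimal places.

Midpoint: k1 = f(t_n, u_n); k2 = f(t_n + h/2, u_n + (h/2)·k1); u_{n+1} = u_n + h·k2.
t=0.000000, u=2.270000:
  k1 = f(0.000000, 2.270000) = -0.324700
  k2 = f(0.100000, 2.237530) = -0.304893
  u ← 2.270000 + 0.2·(-0.304893) = 2.209021
t=0.200000, u=2.209021:
  k1 = f(0.200000, 2.209021) = -0.287503
  k2 = f(0.300000, 2.180271) = -0.269965
  u ← 2.209021 + 0.2·(-0.269965) = 2.155028
t=0.400000, u=2.155028:
  k1 = f(0.400000, 2.155028) = -0.254567
  k2 = f(0.500000, 2.129572) = -0.239039
  u ← 2.155028 + 0.2·(-0.239039) = 2.107221
u(0.6) ≈ 2.1072

2.1072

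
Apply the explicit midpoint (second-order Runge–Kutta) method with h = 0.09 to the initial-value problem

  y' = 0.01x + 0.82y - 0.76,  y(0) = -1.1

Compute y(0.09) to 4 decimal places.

-1.2551

Midpoint: k1 = f(x_n, y_n); k2 = f(x_n + h/2, y_n + (h/2)·k1); y_{n+1} = y_n + h·k2.
x=0.000000, y=-1.100000:
  k1 = f(0.000000, -1.100000) = -1.662000
  k2 = f(0.045000, -1.174790) = -1.722878
  y ← -1.100000 + 0.09·(-1.722878) = -1.255059
y(0.09) ≈ -1.2551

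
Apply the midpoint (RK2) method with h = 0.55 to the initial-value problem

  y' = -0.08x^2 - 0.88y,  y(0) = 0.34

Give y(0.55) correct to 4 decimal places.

0.2119

Midpoint: k1 = f(x_n, y_n); k2 = f(x_n + h/2, y_n + (h/2)·k1); y_{n+1} = y_n + h·k2.
x=0.000000, y=0.340000:
  k1 = f(0.000000, 0.340000) = -0.299200
  k2 = f(0.275000, 0.257720) = -0.232844
  y ← 0.340000 + 0.55·(-0.232844) = 0.211936
y(0.55) ≈ 0.2119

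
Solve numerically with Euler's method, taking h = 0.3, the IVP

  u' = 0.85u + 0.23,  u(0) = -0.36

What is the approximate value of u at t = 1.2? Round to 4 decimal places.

Euler: u_{n+1} = u_n + h·f(t_n, u_n).
t=0.000000, u=-0.360000: f=-0.076000 → u ← -0.360000 + 0.3·(-0.076000) = -0.382800
t=0.300000, u=-0.382800: f=-0.095380 → u ← -0.382800 + 0.3·(-0.095380) = -0.411414
t=0.600000, u=-0.411414: f=-0.119702 → u ← -0.411414 + 0.3·(-0.119702) = -0.447325
t=0.900000, u=-0.447325: f=-0.150226 → u ← -0.447325 + 0.3·(-0.150226) = -0.492392
u(1.2) ≈ -0.4924

-0.4924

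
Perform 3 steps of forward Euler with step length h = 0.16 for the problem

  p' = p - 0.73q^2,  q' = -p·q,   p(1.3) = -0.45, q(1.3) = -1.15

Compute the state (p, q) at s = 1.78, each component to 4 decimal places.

-1.3342, -1.5766

Euler on (p,q): p_{n+1} = p_n + h·p', q_{n+1} = q_n + h·q'.
1.300000: (-0.450000, -1.150000); f=(-1.415425, -0.517500) → (-0.676468, -1.232800)
1.460000: (-0.676468, -1.232800); f=(-1.785919, -0.833950) → (-0.962215, -1.366232)
1.620000: (-0.962215, -1.366232); f=(-2.324826, -1.314609) → (-1.334187, -1.576569)
(p(1.78), q(1.78)) ≈ (-1.3342, -1.5766)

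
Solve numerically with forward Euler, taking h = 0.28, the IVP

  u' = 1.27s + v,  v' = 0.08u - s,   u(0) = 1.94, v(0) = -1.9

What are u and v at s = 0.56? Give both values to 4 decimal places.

Euler on (u,v): u_{n+1} = u_n + h·u', v_{n+1} = v_n + h·v'.
0.000000: (1.940000, -1.900000); f=(-1.900000, 0.155200) → (1.408000, -1.856544)
0.280000: (1.408000, -1.856544); f=(-1.500944, -0.167360) → (0.987736, -1.903405)
(u(0.56), v(0.56)) ≈ (0.9877, -1.9034)

0.9877, -1.9034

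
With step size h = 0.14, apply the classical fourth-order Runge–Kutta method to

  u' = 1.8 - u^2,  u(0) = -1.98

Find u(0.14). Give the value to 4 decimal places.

RK4: k1 = f(x_n, u_n); k2 = f(x_n + h/2, u_n + (h/2)·k1); k3 = f(x_n + h/2, u_n + (h/2)·k2); k4 = f(x_n + h, u_n + h·k3); u_{n+1} = u_n + (h/6)·(k1 + 2k2 + 2k3 + k4).
x=0.000000, u=-1.980000:
  k1 = f(0.000000, -1.980000) = -2.120400
  k2 = f(0.070000, -2.128428) = -2.730206
  k3 = f(0.070000, -2.171114) = -2.913738
  k4 = f(0.140000, -2.387923) = -3.902178
  u ← -1.980000 + (0.14/6)·(k1 + 2k2 + 2k3 + k4) = -2.383911
u(0.14) ≈ -2.3839

-2.3839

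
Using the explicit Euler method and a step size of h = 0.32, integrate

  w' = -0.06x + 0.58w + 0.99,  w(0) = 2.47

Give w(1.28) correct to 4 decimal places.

6.5044

Euler: w_{n+1} = w_n + h·f(x_n, w_n).
x=0.000000, w=2.470000: f=2.422600 → w ← 2.470000 + 0.32·2.422600 = 3.245232
x=0.320000, w=3.245232: f=2.853035 → w ← 3.245232 + 0.32·2.853035 = 4.158203
x=0.640000, w=4.158203: f=3.363358 → w ← 4.158203 + 0.32·3.363358 = 5.234478
x=0.960000, w=5.234478: f=3.968397 → w ← 5.234478 + 0.32·3.968397 = 6.504365
w(1.28) ≈ 6.5044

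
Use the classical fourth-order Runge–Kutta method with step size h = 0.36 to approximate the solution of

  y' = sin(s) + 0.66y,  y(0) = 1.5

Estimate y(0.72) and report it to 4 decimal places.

RK4: k1 = f(s_n, y_n); k2 = f(s_n + h/2, y_n + (h/2)·k1); k3 = f(s_n + h/2, y_n + (h/2)·k2); k4 = f(s_n + h, y_n + h·k3); y_{n+1} = y_n + (h/6)·(k1 + 2k2 + 2k3 + k4).
s=0.000000, y=1.500000:
  k1 = f(0.000000, 1.500000) = 0.990000
  k2 = f(0.180000, 1.678200) = 1.286642
  k3 = f(0.180000, 1.731595) = 1.321883
  k4 = f(0.360000, 1.975878) = 1.656354
  y ← 1.500000 + (0.36/6)·(k1 + 2k2 + 2k3 + k4) = 1.971804
s=0.360000, y=1.971804:
  k1 = f(0.360000, 1.971804) = 1.653665
  k2 = f(0.540000, 2.269464) = 2.011982
  k3 = f(0.540000, 2.333961) = 2.054550
  k4 = f(0.720000, 2.711442) = 2.448937
  y ← 1.971804 + (0.36/6)·(k1 + 2k2 + 2k3 + k4) = 2.705944
y(0.72) ≈ 2.7059

2.7059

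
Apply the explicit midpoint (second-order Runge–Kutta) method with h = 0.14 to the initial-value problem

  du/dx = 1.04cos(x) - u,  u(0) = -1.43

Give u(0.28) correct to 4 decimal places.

Midpoint: k1 = f(x_n, u_n); k2 = f(x_n + h/2, u_n + (h/2)·k1); u_{n+1} = u_n + h·k2.
x=0.000000, u=-1.430000:
  k1 = f(0.000000, -1.430000) = 2.470000
  k2 = f(0.070000, -1.257100) = 2.294553
  u ← -1.430000 + 0.14·2.294553 = -1.108763
x=0.140000, u=-1.108763:
  k1 = f(0.140000, -1.108763) = 2.138587
  k2 = f(0.210000, -0.959061) = 1.976214
  u ← -1.108763 + 0.14·1.976214 = -0.832093
u(0.28) ≈ -0.8321

-0.8321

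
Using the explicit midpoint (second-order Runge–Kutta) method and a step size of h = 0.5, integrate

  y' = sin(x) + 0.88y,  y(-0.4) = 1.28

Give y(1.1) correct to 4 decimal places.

5.0863

Midpoint: k1 = f(x_n, y_n); k2 = f(x_n + h/2, y_n + (h/2)·k1); y_{n+1} = y_n + h·k2.
x=-0.400000, y=1.280000:
  k1 = f(-0.400000, 1.280000) = 0.736982
  k2 = f(-0.150000, 1.464245) = 1.139098
  y ← 1.280000 + 0.5·1.139098 = 1.849549
x=0.100000, y=1.849549:
  k1 = f(0.100000, 1.849549) = 1.727436
  k2 = f(0.350000, 2.281408) = 2.350537
  y ← 1.849549 + 0.5·2.350537 = 3.024817
x=0.600000, y=3.024817:
  k1 = f(0.600000, 3.024817) = 3.226482
  k2 = f(0.850000, 3.831438) = 4.122946
  y ← 3.024817 + 0.5·4.122946 = 5.086290
y(1.1) ≈ 5.0863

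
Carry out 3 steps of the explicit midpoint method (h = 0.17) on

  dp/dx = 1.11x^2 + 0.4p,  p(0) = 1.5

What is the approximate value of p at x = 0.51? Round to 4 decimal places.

1.8889

Midpoint: k1 = f(x_n, p_n); k2 = f(x_n + h/2, p_n + (h/2)·k1); p_{n+1} = p_n + h·k2.
x=0.000000, p=1.500000:
  k1 = f(0.000000, 1.500000) = 0.600000
  k2 = f(0.085000, 1.551000) = 0.628420
  p ← 1.500000 + 0.17·0.628420 = 1.606831
x=0.170000, p=1.606831:
  k1 = f(0.170000, 1.606831) = 0.674812
  k2 = f(0.255000, 1.664190) = 0.737854
  p ← 1.606831 + 0.17·0.737854 = 1.732267
x=0.340000, p=1.732267:
  k1 = f(0.340000, 1.732267) = 0.821223
  k2 = f(0.425000, 1.802070) = 0.921322
  p ← 1.732267 + 0.17·0.921322 = 1.888891
p(0.51) ≈ 1.8889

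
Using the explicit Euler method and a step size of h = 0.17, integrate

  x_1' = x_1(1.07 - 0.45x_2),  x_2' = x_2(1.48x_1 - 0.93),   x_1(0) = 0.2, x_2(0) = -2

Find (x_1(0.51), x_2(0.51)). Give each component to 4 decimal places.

Euler on (x_1,x_2): x_1_{n+1} = x_1_n + h·x_1', x_2_{n+1} = x_2_n + h·x_2'.
0.000000: (0.200000, -2.000000); f=(0.394000, 1.268000) → (0.266980, -1.784440)
0.170000: (0.266980, -1.784440); f=(0.500053, 0.954443) → (0.351989, -1.622185)
0.340000: (0.351989, -1.622185); f=(0.633574, 0.663565) → (0.459697, -1.509379)
(x_1(0.51), x_2(0.51)) ≈ (0.4597, -1.5094)

0.4597, -1.5094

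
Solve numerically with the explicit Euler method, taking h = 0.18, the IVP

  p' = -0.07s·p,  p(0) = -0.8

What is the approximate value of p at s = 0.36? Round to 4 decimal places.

-0.7982

Euler: p_{n+1} = p_n + h·f(s_n, p_n).
s=0.000000, p=-0.800000: f=0.000000 → p ← -0.800000 + 0.18·0.000000 = -0.800000
s=0.180000, p=-0.800000: f=0.010080 → p ← -0.800000 + 0.18·0.010080 = -0.798186
p(0.36) ≈ -0.7982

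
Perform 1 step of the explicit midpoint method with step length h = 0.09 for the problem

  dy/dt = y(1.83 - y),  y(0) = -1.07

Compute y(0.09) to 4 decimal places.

-1.4009

Midpoint: k1 = f(t_n, y_n); k2 = f(t_n + h/2, y_n + (h/2)·k1); y_{n+1} = y_n + h·k2.
t=0.000000, y=-1.070000:
  k1 = f(0.000000, -1.070000) = -3.103000
  k2 = f(0.045000, -1.209635) = -3.676849
  y ← -1.070000 + 0.09·(-3.676849) = -1.400916
y(0.09) ≈ -1.4009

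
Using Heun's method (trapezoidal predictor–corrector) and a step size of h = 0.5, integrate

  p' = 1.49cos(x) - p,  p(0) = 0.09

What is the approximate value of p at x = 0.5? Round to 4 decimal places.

0.5694

Heun: k1 = f(x_n, p_n); k2 = f(x_n + h, p_n + h·k1); p_{n+1} = p_n + (h/2)·(k1 + k2).
x=0.000000, p=0.090000:
  k1 = f(0.000000, 0.090000) = 1.400000
  k2 = f(0.500000, 0.790000) = 0.517598
  p ← 0.090000 + (0.5/2)·(1.400000 + 0.517598) = 0.569400
p(0.5) ≈ 0.5694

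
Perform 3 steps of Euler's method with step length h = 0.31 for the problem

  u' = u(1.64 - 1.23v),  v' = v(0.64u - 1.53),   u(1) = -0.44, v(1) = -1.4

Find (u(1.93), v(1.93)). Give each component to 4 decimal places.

-2.4890, -0.0459

Euler on (u,v): u_{n+1} = u_n + h·u', v_{n+1} = v_n + h·v'.
1.000000: (-0.440000, -1.400000); f=(-1.479280, 2.536240) → (-0.898577, -0.613766)
1.310000: (-0.898577, -0.613766); f=(-2.152030, 1.292031) → (-1.565706, -0.213236)
1.620000: (-1.565706, -0.213236); f=(-2.978412, 0.539924) → (-2.489014, -0.045859)
(u(1.93), v(1.93)) ≈ (-2.4890, -0.0459)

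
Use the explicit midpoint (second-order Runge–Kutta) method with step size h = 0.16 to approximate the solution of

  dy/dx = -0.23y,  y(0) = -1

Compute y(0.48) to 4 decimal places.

-0.8955

Midpoint: k1 = f(x_n, y_n); k2 = f(x_n + h/2, y_n + (h/2)·k1); y_{n+1} = y_n + h·k2.
x=0.000000, y=-1.000000:
  k1 = f(0.000000, -1.000000) = 0.230000
  k2 = f(0.080000, -0.981600) = 0.225768
  y ← -1.000000 + 0.16·0.225768 = -0.963877
x=0.160000, y=-0.963877:
  k1 = f(0.160000, -0.963877) = 0.221692
  k2 = f(0.240000, -0.946142) = 0.217613
  y ← -0.963877 + 0.16·0.217613 = -0.929059
x=0.320000, y=-0.929059:
  k1 = f(0.320000, -0.929059) = 0.213684
  k2 = f(0.400000, -0.911964) = 0.209752
  y ← -0.929059 + 0.16·0.209752 = -0.895499
y(0.48) ≈ -0.8955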